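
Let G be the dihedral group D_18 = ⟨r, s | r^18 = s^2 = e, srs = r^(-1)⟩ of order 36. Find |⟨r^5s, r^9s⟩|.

|⟨r^5s⟩| = 2 and |⟨r^9s⟩| = 2, so |H| is a multiple of lcm(2, 2) = 2 and divides |G| = 36.
Closing under the operation: H = {e, r^2, r^4, r^6, r^8, r^10, r^12, r^14, r^16, rs, r^3s, r^5s, r^7s, r^9s, r^11s, r^13s, r^15s, r^17s}, so |H| = 18.

18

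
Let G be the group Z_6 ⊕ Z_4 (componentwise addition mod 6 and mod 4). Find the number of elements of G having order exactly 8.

An element (a,b) has order lcm(ord(a), ord(b)); count pairs with lcm equal to 8.
Enumerating gives 0 such elements.

0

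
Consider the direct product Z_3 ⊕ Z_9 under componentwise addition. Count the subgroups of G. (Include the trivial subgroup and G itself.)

|G| = 27, so by Lagrange every subgroup order divides 27. Divisors: 1, 3, 9, 27.
Subgroups by order — order 1: 1; order 3: 4; order 9: 4; order 27: 1.
Total: 1 + 4 + 4 + 1 = 10.

10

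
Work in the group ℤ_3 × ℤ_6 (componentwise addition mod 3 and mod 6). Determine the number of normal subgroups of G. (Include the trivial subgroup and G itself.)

12

G is abelian, so every subgroup is normal.
G has 12 subgroups in total, hence 12 normal subgroups.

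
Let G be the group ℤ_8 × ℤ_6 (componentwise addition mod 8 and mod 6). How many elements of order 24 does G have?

An element (a,b) has order lcm(ord(a), ord(b)); count pairs with lcm equal to 24.
Enumerating gives 16 such elements.

16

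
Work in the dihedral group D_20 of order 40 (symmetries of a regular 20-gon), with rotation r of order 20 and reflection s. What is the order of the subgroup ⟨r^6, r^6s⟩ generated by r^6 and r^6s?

|⟨r^6⟩| = 10 and |⟨r^6s⟩| = 2, so |H| is a multiple of lcm(10, 2) = 10 and divides |G| = 40.
Closing under the operation: H = {e, r^2, r^4, r^6, r^8, r^10, r^12, r^14, r^16, r^18, s, r^2s, r^4s, r^6s, r^8s, r^10s, r^12s, r^14s, r^16s, r^18s}, so |H| = 20.

20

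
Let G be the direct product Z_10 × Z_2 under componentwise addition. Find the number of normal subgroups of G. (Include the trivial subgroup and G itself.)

G is abelian, so every subgroup is normal.
G has 10 subgroups in total, hence 10 normal subgroups.

10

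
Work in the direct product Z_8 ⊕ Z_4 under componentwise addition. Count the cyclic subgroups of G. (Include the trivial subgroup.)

A cyclic subgroup of order d is generated by each of its φ(d) elements of order d, so the cyclic subgroups of order d number (#elements of order d)/φ(d).
Cyclic subgroups by order — order 1: 1; order 2: 3; order 4: 6; order 8: 4.
Total: 14.

14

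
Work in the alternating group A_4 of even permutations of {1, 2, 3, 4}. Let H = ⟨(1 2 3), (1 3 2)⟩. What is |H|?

3

|⟨(1 2 3)⟩| = 3 and |⟨(1 3 2)⟩| = 3, so |H| is a multiple of lcm(3, 3) = 3 and divides |G| = 12.
Closing under the operation: H = {e, (1 2 3), (1 3 2)}, so |H| = 3.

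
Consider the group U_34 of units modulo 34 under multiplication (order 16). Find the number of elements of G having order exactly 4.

2

The elements of order 4 are: 13, 21.
That's 2.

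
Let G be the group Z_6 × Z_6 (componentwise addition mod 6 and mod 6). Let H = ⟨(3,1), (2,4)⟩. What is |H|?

18

|⟨(3,1)⟩| = 6 and |⟨(2,4)⟩| = 3, so |H| is a multiple of lcm(6, 3) = 6 and divides |G| = 36.
Closing under the operation: H = {(0,0), (0,2), (0,4), (1,1), (1,3), (1,5), (2,0), (2,2), (2,4), (3,1), (3,3), (3,5), (4,0), (4,2), (4,4), (5,1), (5,3), (5,5)}, so |H| = 18.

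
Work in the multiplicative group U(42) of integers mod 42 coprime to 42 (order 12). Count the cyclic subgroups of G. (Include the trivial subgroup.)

A cyclic subgroup of order d is generated by each of its φ(d) elements of order d, so the cyclic subgroups of order d number (#elements of order d)/φ(d).
Cyclic subgroups by order — order 1: 1; order 2: 3; order 3: 1; order 6: 3.
Total: 8.

8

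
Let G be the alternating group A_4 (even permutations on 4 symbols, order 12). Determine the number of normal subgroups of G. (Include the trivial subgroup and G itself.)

G has 10 subgroups. Checking conjugation-invariance by order — order 1: 1/1 normal; order 2: 0/3 normal; order 3: 0/4 normal; order 4: 1/1 normal; order 12: 1/1 normal.
Total normal subgroups: 3.

3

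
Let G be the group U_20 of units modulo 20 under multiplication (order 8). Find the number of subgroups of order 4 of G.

3

|G| = 8 and 4 | 8, so subgroups of order 4 are possible by Lagrange.
The subgroups of order 4 are: {1, 9, 11, 19}; {1, 9, 13, 17}; {1, 3, 7, 9}.
So G has 3 subgroups of order 4.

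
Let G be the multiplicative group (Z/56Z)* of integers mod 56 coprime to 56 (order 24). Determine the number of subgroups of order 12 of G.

7

|G| = 24 and 12 | 24, so subgroups of order 12 are possible by Lagrange.
The subgroups of order 12 are: {1, 5, 9, 11, 13, 25, 31, 43, 45, 47, 51, 55}; {1, 9, 11, 15, 23, 25, 29, 37, 39, 43, 51, 53}; {1, 3, 9, 11, 17, 19, 25, 27, 33, 41, 43, 51}; {1, 3, 5, 9, 13, 15, 19, 23, 25, 27, 39, 45}; … (7 in all).
So G has 7 subgroups of order 12.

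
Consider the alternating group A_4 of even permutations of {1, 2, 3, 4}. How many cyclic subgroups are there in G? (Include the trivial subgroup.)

Group the elements of G by the cyclic subgroup they generate; each cyclic subgroup of order d accounts for φ(d) elements.
Cyclic subgroups by order — order 1: 1; order 2: 3; order 3: 4.
Total: 8.

8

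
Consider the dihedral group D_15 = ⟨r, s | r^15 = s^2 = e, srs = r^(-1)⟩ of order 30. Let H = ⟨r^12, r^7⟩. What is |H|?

|⟨r^12⟩| = 5 and |⟨r^7⟩| = 15, so |H| is a multiple of lcm(5, 15) = 15 and divides |G| = 30.
Closing under the operation: H = {e, r, r^2, r^3, r^4, r^5, r^6, r^7, r^8, r^9, r^10, r^11, r^12, r^13, r^14}, so |H| = 15.

15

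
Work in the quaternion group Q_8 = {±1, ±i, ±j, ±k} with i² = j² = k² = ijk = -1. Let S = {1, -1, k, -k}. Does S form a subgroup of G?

|S| = 4 divides |G| = 8, consistent with Lagrange.
S contains the identity, every element's inverse is in S, and S is closed under ·: it is a subgroup.
In fact S = ⟨-k⟩.

Yes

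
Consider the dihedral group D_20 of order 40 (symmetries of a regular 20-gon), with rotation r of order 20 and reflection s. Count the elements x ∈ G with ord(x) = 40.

0

No element of G has order 40 (even though 40 | 40).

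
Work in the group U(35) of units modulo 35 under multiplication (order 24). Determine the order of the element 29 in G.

2

Compute successive powers of 29 mod 35: 29, 1; 29^2 ≡ 1 (mod 35).
So |⟨29⟩| = 2.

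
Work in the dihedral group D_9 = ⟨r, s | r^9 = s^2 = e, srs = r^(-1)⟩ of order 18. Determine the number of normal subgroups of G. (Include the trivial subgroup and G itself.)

4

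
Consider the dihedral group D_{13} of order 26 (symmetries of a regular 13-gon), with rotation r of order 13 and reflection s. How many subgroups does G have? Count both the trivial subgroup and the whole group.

|G| = 26, so by Lagrange every subgroup order divides 26. Divisors: 1, 2, 13, 26.
Subgroups by order — order 1: 1; order 2: 13; order 13: 1; order 26: 1.
Total: 1 + 13 + 1 + 1 = 16.

16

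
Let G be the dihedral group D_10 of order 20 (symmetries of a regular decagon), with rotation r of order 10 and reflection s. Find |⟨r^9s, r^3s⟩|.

10

|⟨r^9s⟩| = 2 and |⟨r^3s⟩| = 2, so |H| is a multiple of lcm(2, 2) = 2 and divides |G| = 20.
Closing under the operation: H = {e, r^2, r^4, r^6, r^8, rs, r^3s, r^5s, r^7s, r^9s}, so |H| = 10.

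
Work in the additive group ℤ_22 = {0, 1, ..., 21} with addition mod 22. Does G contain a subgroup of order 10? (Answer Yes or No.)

No

10 does not divide |G| = 22, so by Lagrange no subgroup of order 10 exists.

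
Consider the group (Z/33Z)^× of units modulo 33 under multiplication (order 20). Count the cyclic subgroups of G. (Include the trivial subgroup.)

8

A cyclic subgroup of order d is generated by each of its φ(d) elements of order d, so the cyclic subgroups of order d number (#elements of order d)/φ(d).
Cyclic subgroups by order — order 1: 1; order 2: 3; order 5: 1; order 10: 3.
Total: 8.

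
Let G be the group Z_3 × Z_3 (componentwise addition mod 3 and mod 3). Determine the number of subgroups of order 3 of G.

|G| = 9 and 3 | 9, so subgroups of order 3 are possible by Lagrange.
The subgroups of order 3 are: {(0,0), (0,1), (0,2)}; {(0,0), (1,0), (2,0)}; {(0,0), (1,1), (2,2)}; {(0,0), (1,2), (2,1)}.
So G has 4 subgroups of order 3.

4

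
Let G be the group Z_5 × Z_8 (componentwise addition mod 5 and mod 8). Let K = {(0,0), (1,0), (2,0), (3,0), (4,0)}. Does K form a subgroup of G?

|K| = 5 divides |G| = 40, consistent with Lagrange.
K contains the identity, every element's inverse is in K, and K is closed under +: it is a subgroup.
In fact K = ⟨(4,0)⟩.

Yes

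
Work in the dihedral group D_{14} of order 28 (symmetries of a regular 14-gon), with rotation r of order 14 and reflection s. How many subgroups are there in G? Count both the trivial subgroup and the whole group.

28

|G| = 28, so by Lagrange every subgroup order divides 28. Divisors: 1, 2, 4, 7, 14, 28.
Subgroups by order — order 1: 1; order 2: 15; order 4: 7; order 7: 1; order 14: 3; order 28: 1.
Total: 1 + 15 + 7 + 1 + 3 + 1 = 28.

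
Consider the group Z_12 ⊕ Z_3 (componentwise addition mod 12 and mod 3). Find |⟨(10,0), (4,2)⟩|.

|⟨(10,0)⟩| = 6 and |⟨(4,2)⟩| = 3, so |H| is a multiple of lcm(6, 3) = 6 and divides |G| = 36.
Closing under the operation: H = {(0,0), (0,1), (0,2), (2,0), (2,1), (2,2), (4,0), (4,1), (4,2), (6,0), (6,1), (6,2), (8,0), (8,1), (8,2), (10,0), (10,1), (10,2)}, so |H| = 18.

18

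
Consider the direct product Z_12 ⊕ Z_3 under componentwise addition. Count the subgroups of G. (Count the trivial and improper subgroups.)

18

|G| = 36, so by Lagrange every subgroup order divides 36. Divisors: 1, 2, 3, 4, 6, 9, 12, 18, 36.
Subgroups by order — order 1: 1; order 2: 1; order 3: 4; order 4: 1; order 6: 4; order 9: 1; order 12: 4; order 18: 1; order 36: 1.
Total: 1 + 1 + 4 + 1 + 4 + 1 + 4 + 1 + 1 = 18.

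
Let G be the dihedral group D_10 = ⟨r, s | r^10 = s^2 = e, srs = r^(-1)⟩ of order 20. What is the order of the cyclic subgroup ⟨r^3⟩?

10

Computing powers of r^3: the smallest k with (r^3)^k = e is k = 10.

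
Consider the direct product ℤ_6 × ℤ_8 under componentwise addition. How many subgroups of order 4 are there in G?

3

|G| = 48 and 4 | 48, so subgroups of order 4 are possible by Lagrange.
The subgroups of order 4 are: {(0,0), (0,2), (0,4), (0,6)}; {(0,0), (0,4), (3,0), (3,4)}; {(0,0), (0,4), (3,2), (3,6)}.
So G has 3 subgroups of order 4.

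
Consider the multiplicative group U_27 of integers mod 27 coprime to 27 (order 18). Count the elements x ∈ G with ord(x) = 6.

2

The elements of order 6 are: 8, 17.
That's 2.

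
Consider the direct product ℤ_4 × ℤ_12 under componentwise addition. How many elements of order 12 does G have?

24

An element (a,b) has order lcm(ord(a), ord(b)); count pairs with lcm equal to 12.
Enumerating gives 24 such elements.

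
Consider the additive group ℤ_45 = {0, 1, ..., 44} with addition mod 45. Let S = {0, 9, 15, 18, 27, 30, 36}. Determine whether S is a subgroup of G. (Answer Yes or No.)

|S| = 7 does not divide |G| = 45, so by Lagrange S is not a subgroup.

No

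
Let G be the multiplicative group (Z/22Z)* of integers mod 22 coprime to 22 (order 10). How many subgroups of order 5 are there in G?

1

|G| = 10 and 5 | 10, so subgroups of order 5 are possible by Lagrange.
The subgroups of order 5 are: {1, 3, 5, 9, 15}.
So G has 1 subgroup of order 5.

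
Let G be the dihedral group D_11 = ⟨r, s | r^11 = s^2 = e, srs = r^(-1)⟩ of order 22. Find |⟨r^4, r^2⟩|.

|⟨r^4⟩| = 11 and |⟨r^2⟩| = 11, so |H| is a multiple of lcm(11, 11) = 11 and divides |G| = 22.
Closing under the operation: H = {e, r, r^2, r^3, r^4, r^5, r^6, r^7, r^8, r^9, r^10}, so |H| = 11.

11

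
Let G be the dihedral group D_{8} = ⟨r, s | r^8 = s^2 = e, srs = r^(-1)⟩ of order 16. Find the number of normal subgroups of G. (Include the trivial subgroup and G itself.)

G has 19 subgroups. Checking conjugation-invariance by order — order 1: 1/1 normal; order 2: 1/9 normal; order 4: 1/5 normal; order 8: 3/3 normal; order 16: 1/1 normal.
Total normal subgroups: 7.

7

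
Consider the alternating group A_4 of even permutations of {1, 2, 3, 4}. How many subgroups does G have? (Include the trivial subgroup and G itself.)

10

|G| = 12, so by Lagrange every subgroup order divides 12. Divisors: 1, 2, 3, 4, 6, 12.
Subgroups by order — order 1: 1; order 2: 3; order 3: 4; order 4: 1; order 6: 0; order 12: 1.
Total: 1 + 3 + 4 + 1 + 0 + 1 = 10.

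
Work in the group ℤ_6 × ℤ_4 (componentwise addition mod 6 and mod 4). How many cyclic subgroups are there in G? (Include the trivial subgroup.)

12

A cyclic subgroup of order d is generated by each of its φ(d) elements of order d, so the cyclic subgroups of order d number (#elements of order d)/φ(d).
Cyclic subgroups by order — order 1: 1; order 2: 3; order 3: 1; order 4: 2; order 6: 3; order 12: 2.
Total: 12.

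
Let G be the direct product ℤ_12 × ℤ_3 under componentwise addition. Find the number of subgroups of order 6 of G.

|G| = 36 and 6 | 36, so subgroups of order 6 are possible by Lagrange.
The subgroups of order 6 are: {(0,0), (0,1), (0,2), (6,0), (6,1), (6,2)}; {(0,0), (2,0), (4,0), (6,0), (8,0), (10,0)}; {(0,0), (2,2), (4,1), (6,0), (8,2), (10,1)}; {(0,0), (2,1), (4,2), (6,0), (8,1), (10,2)}.
So G has 4 subgroups of order 6.

4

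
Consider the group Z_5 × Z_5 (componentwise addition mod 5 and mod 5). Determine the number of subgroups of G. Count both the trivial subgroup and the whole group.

|G| = 25, so by Lagrange every subgroup order divides 25. Divisors: 1, 5, 25.
Subgroups by order — order 1: 1; order 5: 6; order 25: 1.
Total: 1 + 6 + 1 = 8.

8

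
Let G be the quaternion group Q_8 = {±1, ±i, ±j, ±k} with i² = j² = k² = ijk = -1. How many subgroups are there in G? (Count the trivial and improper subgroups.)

|G| = 8, so by Lagrange every subgroup order divides 8. Divisors: 1, 2, 4, 8.
Subgroups by order — order 1: 1; order 2: 1; order 4: 3; order 8: 1.
Total: 1 + 1 + 3 + 1 = 6.

6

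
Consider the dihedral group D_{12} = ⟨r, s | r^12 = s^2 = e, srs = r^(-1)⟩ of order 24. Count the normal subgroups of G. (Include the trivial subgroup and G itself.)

9

G has 34 subgroups. Checking conjugation-invariance by order — order 1: 1/1 normal; order 2: 1/13 normal; order 3: 1/1 normal; order 4: 1/7 normal; order 6: 1/5 normal; order 8: 0/3 normal; order 12: 3/3 normal; order 24: 1/1 normal.
Total normal subgroups: 9.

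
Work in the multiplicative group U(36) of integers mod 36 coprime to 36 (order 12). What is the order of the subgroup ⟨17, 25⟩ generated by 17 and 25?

6

|⟨17⟩| = 2 and |⟨25⟩| = 3, so |H| is a multiple of lcm(2, 3) = 6 and divides |G| = 12.
Closing under the operation: H = {1, 5, 13, 17, 25, 29}, so |H| = 6.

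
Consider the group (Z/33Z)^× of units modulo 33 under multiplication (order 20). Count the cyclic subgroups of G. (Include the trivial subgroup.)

8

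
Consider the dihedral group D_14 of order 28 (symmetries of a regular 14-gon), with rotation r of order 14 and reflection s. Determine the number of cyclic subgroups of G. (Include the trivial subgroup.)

18

A cyclic subgroup of order d is generated by each of its φ(d) elements of order d, so the cyclic subgroups of order d number (#elements of order d)/φ(d).
Cyclic subgroups by order — order 1: 1; order 2: 15; order 7: 1; order 14: 1.
Total: 18.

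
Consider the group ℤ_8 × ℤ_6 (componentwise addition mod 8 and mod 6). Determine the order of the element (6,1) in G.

12

The order of (6,1) in Z_8 × Z_6 is lcm(ord(6) in Z_8, ord(1) in Z_6).
ord(6) = 4 and ord(1) = 6, so |⟨(6,1)⟩| = lcm(4, 6) = 12.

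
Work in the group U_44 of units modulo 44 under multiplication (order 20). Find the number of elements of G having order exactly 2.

The elements of order 2 are: 21, 23, 43.
That's 3.

3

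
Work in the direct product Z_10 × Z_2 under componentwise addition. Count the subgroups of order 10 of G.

|G| = 20 and 10 | 20, so subgroups of order 10 are possible by Lagrange.
The subgroups of order 10 are: {(0,0), (0,1), (2,0), (2,1), (4,0), (4,1), (6,0), (6,1), (8,0), (8,1)}; {(0,0), (1,0), (2,0), (3,0), (4,0), (5,0), (6,0), (7,0), (8,0), (9,0)}; {(0,0), (1,1), (2,0), (3,1), (4,0), (5,1), (6,0), (7,1), (8,0), (9,1)}.
So G has 3 subgroups of order 10.

3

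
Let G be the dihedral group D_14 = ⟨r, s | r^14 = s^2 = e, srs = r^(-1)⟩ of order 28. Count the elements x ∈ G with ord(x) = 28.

0

No element of G has order 28 (even though 28 | 28).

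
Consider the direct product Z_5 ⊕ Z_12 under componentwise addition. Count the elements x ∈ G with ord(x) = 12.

4

An element (a,b) has order lcm(ord(a), ord(b)); count pairs with lcm equal to 12.
Enumerating gives 4 such elements.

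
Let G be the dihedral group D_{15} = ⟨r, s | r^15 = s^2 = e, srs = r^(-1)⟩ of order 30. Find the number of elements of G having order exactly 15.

8

The elements of order 15 are: r, r^2, r^4, r^7, r^8, r^11, r^13, r^14.
That's 8.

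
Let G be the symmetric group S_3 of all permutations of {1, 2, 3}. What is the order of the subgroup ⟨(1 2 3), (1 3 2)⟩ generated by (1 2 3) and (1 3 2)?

3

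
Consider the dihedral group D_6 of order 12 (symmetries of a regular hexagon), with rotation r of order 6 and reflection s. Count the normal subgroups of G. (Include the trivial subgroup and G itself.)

G has 16 subgroups. Checking conjugation-invariance by order — order 1: 1/1 normal; order 2: 1/7 normal; order 3: 1/1 normal; order 4: 0/3 normal; order 6: 3/3 normal; order 12: 1/1 normal.
Total normal subgroups: 7.

7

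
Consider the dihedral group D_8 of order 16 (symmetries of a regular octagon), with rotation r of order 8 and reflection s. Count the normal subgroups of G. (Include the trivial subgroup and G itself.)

G has 19 subgroups. Checking conjugation-invariance by order — order 1: 1/1 normal; order 2: 1/9 normal; order 4: 1/5 normal; order 8: 3/3 normal; order 16: 1/1 normal.
Total normal subgroups: 7.

7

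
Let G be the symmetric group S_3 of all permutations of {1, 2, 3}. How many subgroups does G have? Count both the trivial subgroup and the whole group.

|G| = 6, so by Lagrange every subgroup order divides 6. Divisors: 1, 2, 3, 6.
Subgroups by order — order 1: 1; order 2: 3; order 3: 1; order 6: 1.
Total: 1 + 3 + 1 + 1 = 6.

6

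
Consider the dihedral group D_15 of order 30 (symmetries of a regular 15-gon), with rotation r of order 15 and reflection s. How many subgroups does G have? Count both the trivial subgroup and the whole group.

|G| = 30, so by Lagrange every subgroup order divides 30. Divisors: 1, 2, 3, 5, 6, 10, 15, 30.
Subgroups by order — order 1: 1; order 2: 15; order 3: 1; order 5: 1; order 6: 5; order 10: 3; order 15: 1; order 30: 1.
Total: 1 + 15 + 1 + 1 + 5 + 3 + 1 + 1 = 28.

28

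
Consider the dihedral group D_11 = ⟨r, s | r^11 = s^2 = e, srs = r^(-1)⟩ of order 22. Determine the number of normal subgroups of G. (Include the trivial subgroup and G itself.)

G has 14 subgroups. Checking conjugation-invariance by order — order 1: 1/1 normal; order 2: 0/11 normal; order 11: 1/1 normal; order 22: 1/1 normal.
Total normal subgroups: 3.

3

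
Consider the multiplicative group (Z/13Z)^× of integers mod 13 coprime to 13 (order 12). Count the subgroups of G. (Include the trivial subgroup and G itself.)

6

|G| = 12, so by Lagrange every subgroup order divides 12. Divisors: 1, 2, 3, 4, 6, 12.
Subgroups by order — order 1: 1; order 2: 1; order 3: 1; order 4: 1; order 6: 1; order 12: 1.
Total: 1 + 1 + 1 + 1 + 1 + 1 = 6.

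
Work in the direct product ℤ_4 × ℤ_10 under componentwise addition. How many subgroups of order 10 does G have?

3

|G| = 40 and 10 | 40, so subgroups of order 10 are possible by Lagrange.
The subgroups of order 10 are: {(0,0), (0,1), (0,2), (0,3), (0,4), (0,5), (0,6), (0,7), (0,8), (0,9)}; {(0,0), (0,2), (0,4), (0,6), (0,8), (2,0), (2,2), (2,4), (2,6), (2,8)}; {(0,0), (0,2), (0,4), (0,6), (0,8), (2,1), (2,3), (2,5), (2,7), (2,9)}.
So G has 3 subgroups of order 10.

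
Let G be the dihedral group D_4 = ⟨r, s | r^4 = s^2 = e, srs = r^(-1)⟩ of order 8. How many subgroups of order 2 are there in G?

5

|G| = 8 and 2 | 8, so subgroups of order 2 are possible by Lagrange.
The subgroups of order 2 are: {e, r^2}; {e, r^2s}; {e, r^3s}; {e, rs}; … (5 in all).
So G has 5 subgroups of order 2.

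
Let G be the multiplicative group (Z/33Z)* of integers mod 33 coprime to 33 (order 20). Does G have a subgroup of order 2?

Yes

2 | 20. A subgroup of order 2 is {1, 10}.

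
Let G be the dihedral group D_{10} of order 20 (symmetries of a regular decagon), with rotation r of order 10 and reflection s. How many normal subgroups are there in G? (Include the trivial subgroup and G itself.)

7

G has 22 subgroups. Checking conjugation-invariance by order — order 1: 1/1 normal; order 2: 1/11 normal; order 4: 0/5 normal; order 5: 1/1 normal; order 10: 3/3 normal; order 20: 1/1 normal.
Total normal subgroups: 7.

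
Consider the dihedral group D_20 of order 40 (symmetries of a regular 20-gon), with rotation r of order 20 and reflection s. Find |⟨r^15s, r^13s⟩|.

|⟨r^15s⟩| = 2 and |⟨r^13s⟩| = 2, so |H| is a multiple of lcm(2, 2) = 2 and divides |G| = 40.
Closing under the operation: H = {e, r^2, r^4, r^6, r^8, r^10, r^12, r^14, r^16, r^18, rs, r^3s, r^5s, r^7s, r^9s, r^11s, r^13s, r^15s, r^17s, r^19s}, so |H| = 20.

20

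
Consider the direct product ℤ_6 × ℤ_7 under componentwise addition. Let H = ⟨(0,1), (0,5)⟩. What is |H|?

|⟨(0,1)⟩| = 7 and |⟨(0,5)⟩| = 7, so |H| is a multiple of lcm(7, 7) = 7 and divides |G| = 42.
Closing under the operation: H = {(0,0), (0,1), (0,2), (0,3), (0,4), (0,5), (0,6)}, so |H| = 7.

7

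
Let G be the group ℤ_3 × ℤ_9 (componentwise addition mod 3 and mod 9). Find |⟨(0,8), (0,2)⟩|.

9

|⟨(0,8)⟩| = 9 and |⟨(0,2)⟩| = 9, so |H| is a multiple of lcm(9, 9) = 9 and divides |G| = 27.
Closing under the operation: H = {(0,0), (0,1), (0,2), (0,3), (0,4), (0,5), (0,6), (0,7), (0,8)}, so |H| = 9.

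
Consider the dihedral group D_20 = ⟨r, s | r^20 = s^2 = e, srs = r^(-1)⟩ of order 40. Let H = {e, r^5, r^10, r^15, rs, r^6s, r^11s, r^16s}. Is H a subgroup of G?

|H| = 8 divides |G| = 40, consistent with Lagrange.
H contains the identity, every element's inverse is in H, and H is closed under ·: it is a subgroup.

Yes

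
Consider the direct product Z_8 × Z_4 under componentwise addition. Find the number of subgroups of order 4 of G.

|G| = 32 and 4 | 32, so subgroups of order 4 are possible by Lagrange.
The subgroups of order 4 are: {(0,0), (0,1), (0,2), (0,3)}; {(0,0), (0,2), (4,0), (4,2)}; {(0,0), (0,2), (4,1), (4,3)}; {(0,0), (2,0), (4,0), (6,0)}; … (7 in all).
So G has 7 subgroups of order 4.

7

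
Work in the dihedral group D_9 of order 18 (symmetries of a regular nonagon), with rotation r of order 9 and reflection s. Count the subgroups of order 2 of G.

9

|G| = 18 and 2 | 18, so subgroups of order 2 are possible by Lagrange.
The subgroups of order 2 are: {e, r^2s}; {e, r^3s}; {e, r^4s}; {e, r^5s}; … (9 in all).
So G has 9 subgroups of order 2.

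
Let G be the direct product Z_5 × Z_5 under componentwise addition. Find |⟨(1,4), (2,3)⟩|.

|⟨(1,4)⟩| = 5 and |⟨(2,3)⟩| = 5, so |H| is a multiple of lcm(5, 5) = 5 and divides |G| = 25.
Closing under the operation: H = {(0,0), (1,4), (2,3), (3,2), (4,1)}, so |H| = 5.

5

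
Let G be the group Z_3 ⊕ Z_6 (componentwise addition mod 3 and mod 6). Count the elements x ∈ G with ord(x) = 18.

An element (a,b) has order lcm(ord(a), ord(b)); count pairs with lcm equal to 18.
Enumerating gives 0 such elements.

0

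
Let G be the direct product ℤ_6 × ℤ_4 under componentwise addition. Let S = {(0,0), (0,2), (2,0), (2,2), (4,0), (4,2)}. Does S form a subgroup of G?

Yes

|S| = 6 divides |G| = 24, consistent with Lagrange.
S contains the identity, every element's inverse is in S, and S is closed under +: it is a subgroup.
In fact S = ⟨(2,2)⟩.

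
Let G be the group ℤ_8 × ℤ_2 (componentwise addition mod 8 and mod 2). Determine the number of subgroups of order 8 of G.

|G| = 16 and 8 | 16, so subgroups of order 8 are possible by Lagrange.
The subgroups of order 8 are: {(0,0), (0,1), (2,0), (2,1), (4,0), (4,1), (6,0), (6,1)}; {(0,0), (1,0), (2,0), (3,0), (4,0), (5,0), (6,0), (7,0)}; {(0,0), (1,1), (2,0), (3,1), (4,0), (5,1), (6,0), (7,1)}.
So G has 3 subgroups of order 8.

3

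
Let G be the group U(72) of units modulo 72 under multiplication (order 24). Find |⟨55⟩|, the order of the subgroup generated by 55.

2

Compute successive powers of 55 mod 72: 55, 1; 55^2 ≡ 1 (mod 72).
So |⟨55⟩| = 2.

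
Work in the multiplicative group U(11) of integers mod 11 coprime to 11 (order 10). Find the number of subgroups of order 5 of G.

|G| = 10 and 5 | 10, so subgroups of order 5 are possible by Lagrange.
The subgroups of order 5 are: {1, 3, 4, 5, 9}.
So G has 1 subgroup of order 5.

1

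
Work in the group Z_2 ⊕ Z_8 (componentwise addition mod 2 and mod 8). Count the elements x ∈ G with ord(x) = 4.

An element (a,b) has order lcm(ord(a), ord(b)); count pairs with lcm equal to 4.
Enumerating gives 4 such elements.

4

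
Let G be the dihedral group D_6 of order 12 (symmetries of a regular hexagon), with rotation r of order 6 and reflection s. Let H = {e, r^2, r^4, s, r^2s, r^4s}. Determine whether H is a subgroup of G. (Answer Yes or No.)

|H| = 6 divides |G| = 12, consistent with Lagrange.
H contains the identity, every element's inverse is in H, and H is closed under ·: it is a subgroup.

Yes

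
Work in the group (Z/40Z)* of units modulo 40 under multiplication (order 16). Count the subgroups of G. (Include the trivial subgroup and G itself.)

27

|G| = 16, so by Lagrange every subgroup order divides 16. Divisors: 1, 2, 4, 8, 16.
Subgroups by order — order 1: 1; order 2: 7; order 4: 11; order 8: 7; order 16: 1.
Total: 1 + 7 + 11 + 7 + 1 = 27.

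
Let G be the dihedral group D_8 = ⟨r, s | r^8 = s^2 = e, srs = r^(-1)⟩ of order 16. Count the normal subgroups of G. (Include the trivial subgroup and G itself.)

G has 19 subgroups. Checking conjugation-invariance by order — order 1: 1/1 normal; order 2: 1/9 normal; order 4: 1/5 normal; order 8: 3/3 normal; order 16: 1/1 normal.
Total normal subgroups: 7.

7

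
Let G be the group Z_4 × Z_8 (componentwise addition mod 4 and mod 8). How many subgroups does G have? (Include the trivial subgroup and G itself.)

22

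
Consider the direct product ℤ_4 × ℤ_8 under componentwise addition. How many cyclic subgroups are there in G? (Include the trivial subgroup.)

Group the elements of G by the cyclic subgroup they generate; each cyclic subgroup of order d accounts for φ(d) elements.
Cyclic subgroups by order — order 1: 1; order 2: 3; order 4: 6; order 8: 4.
Total: 14.

14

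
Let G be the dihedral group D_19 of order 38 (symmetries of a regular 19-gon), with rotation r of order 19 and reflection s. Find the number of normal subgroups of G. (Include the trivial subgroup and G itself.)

3

G has 22 subgroups. Checking conjugation-invariance by order — order 1: 1/1 normal; order 2: 0/19 normal; order 19: 1/1 normal; order 38: 1/1 normal.
Total normal subgroups: 3.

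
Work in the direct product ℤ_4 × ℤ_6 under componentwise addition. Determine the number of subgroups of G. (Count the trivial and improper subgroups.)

16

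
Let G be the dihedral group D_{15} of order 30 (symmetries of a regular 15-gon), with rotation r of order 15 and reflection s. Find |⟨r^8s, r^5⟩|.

6

|⟨r^8s⟩| = 2 and |⟨r^5⟩| = 3, so |H| is a multiple of lcm(2, 3) = 6 and divides |G| = 30.
Closing under the operation: H = {e, r^5, r^10, r^3s, r^8s, r^13s}, so |H| = 6.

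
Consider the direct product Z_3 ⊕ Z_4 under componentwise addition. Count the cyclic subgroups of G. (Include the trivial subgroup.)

6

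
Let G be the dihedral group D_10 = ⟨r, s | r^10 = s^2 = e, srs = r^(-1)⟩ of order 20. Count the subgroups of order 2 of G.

11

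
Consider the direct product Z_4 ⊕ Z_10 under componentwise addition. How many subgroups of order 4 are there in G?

3

|G| = 40 and 4 | 40, so subgroups of order 4 are possible by Lagrange.
The subgroups of order 4 are: {(0,0), (0,5), (2,0), (2,5)}; {(0,0), (1,0), (2,0), (3,0)}; {(0,0), (1,5), (2,0), (3,5)}.
So G has 3 subgroups of order 4.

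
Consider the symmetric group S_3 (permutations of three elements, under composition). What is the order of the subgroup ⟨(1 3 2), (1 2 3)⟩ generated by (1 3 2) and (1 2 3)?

3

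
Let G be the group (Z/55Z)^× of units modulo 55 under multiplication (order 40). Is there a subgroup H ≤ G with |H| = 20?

Yes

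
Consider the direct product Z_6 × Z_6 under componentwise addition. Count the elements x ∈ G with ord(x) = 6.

24

An element (a,b) has order lcm(ord(a), ord(b)); count pairs with lcm equal to 6.
Enumerating gives 24 such elements.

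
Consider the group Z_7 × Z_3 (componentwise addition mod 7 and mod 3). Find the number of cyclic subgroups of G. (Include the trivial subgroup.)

4

A cyclic subgroup of order d is generated by each of its φ(d) elements of order d, so the cyclic subgroups of order d number (#elements of order d)/φ(d).
Cyclic subgroups by order — order 1: 1; order 3: 1; order 7: 1; order 21: 1.
Total: 4.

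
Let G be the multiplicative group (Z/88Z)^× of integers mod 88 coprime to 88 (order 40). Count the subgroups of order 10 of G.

7

|G| = 40 and 10 | 40, so subgroups of order 10 are possible by Lagrange.
The subgroups of order 10 are: {1, 9, 13, 21, 25, 29, 49, 61, 81, 85}; {1, 9, 15, 23, 25, 31, 47, 49, 71, 81}; {1, 9, 17, 25, 41, 49, 57, 65, 73, 81}; {1, 9, 19, 25, 35, 43, 49, 51, 81, 83}; … (7 in all).
So G has 7 subgroups of order 10.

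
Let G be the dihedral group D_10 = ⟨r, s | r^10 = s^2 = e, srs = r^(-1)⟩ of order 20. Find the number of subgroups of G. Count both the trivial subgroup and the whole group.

|G| = 20, so by Lagrange every subgroup order divides 20. Divisors: 1, 2, 4, 5, 10, 20.
Subgroups by order — order 1: 1; order 2: 11; order 4: 5; order 5: 1; order 10: 3; order 20: 1.
Total: 1 + 11 + 5 + 1 + 3 + 1 = 22.

22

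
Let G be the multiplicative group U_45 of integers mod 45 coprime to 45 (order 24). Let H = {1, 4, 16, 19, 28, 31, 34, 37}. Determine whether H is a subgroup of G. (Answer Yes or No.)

Closure fails: 34 · 37 = 43 ∉ H. So H is not a subgroup.

No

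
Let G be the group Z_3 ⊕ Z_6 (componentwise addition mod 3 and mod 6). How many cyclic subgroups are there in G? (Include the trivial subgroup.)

10

Each element a generates a cyclic subgroup ⟨a⟩; distinct elements may generate the same one (a cyclic group of order d has φ(d) generators).
Cyclic subgroups by order — order 1: 1; order 2: 1; order 3: 4; order 6: 4.
Total: 10.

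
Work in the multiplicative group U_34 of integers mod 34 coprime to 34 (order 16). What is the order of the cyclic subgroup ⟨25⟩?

Compute successive powers of 25 mod 34: 25, 13, 19, 33, 9, 21, 15, 1; 25^8 ≡ 1 (mod 34).
So |⟨25⟩| = 8.

8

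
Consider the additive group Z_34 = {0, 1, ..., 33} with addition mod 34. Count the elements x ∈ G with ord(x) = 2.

In a cyclic group of order 34, the number of elements of order d (for d | 34) is φ(d).
φ(2) = 1.

1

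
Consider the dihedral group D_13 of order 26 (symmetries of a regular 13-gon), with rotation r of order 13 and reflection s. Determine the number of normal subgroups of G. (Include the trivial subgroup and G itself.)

G has 16 subgroups. Checking conjugation-invariance by order — order 1: 1/1 normal; order 2: 0/13 normal; order 13: 1/1 normal; order 26: 1/1 normal.
Total normal subgroups: 3.

3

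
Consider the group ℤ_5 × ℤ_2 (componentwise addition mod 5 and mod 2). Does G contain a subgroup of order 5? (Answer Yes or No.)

Yes

5 | 10. A subgroup of order 5 is {(0,0), (1,0), (2,0), (3,0), (4,0)}.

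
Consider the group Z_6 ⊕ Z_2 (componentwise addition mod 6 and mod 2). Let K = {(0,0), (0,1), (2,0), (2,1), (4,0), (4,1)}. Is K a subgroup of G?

Yes

|K| = 6 divides |G| = 12, consistent with Lagrange.
K contains the identity, every element's inverse is in K, and K is closed under +: it is a subgroup.
In fact K = ⟨(2,1)⟩.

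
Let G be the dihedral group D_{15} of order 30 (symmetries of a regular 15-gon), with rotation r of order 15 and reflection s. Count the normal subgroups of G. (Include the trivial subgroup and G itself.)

G has 28 subgroups. Checking conjugation-invariance by order — order 1: 1/1 normal; order 2: 0/15 normal; order 3: 1/1 normal; order 5: 1/1 normal; order 6: 0/5 normal; order 10: 0/3 normal; order 15: 1/1 normal; order 30: 1/1 normal.
Total normal subgroups: 5.

5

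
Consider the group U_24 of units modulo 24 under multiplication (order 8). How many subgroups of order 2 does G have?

7

|G| = 8 and 2 | 8, so subgroups of order 2 are possible by Lagrange.
The subgroups of order 2 are: {1, 11}; {1, 13}; {1, 17}; {1, 19}; … (7 in all).
So G has 7 subgroups of order 2.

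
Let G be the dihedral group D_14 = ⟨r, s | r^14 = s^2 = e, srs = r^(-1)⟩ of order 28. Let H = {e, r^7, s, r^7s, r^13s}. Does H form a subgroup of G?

|H| = 5 does not divide |G| = 28, so by Lagrange H is not a subgroup.

No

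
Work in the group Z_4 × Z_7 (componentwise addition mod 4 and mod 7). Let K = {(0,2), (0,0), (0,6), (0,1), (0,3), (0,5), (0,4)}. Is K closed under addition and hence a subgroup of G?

Yes

|K| = 7 divides |G| = 28, consistent with Lagrange.
K contains the identity, every element's inverse is in K, and K is closed under +: it is a subgroup.
In fact K = ⟨(0,1)⟩.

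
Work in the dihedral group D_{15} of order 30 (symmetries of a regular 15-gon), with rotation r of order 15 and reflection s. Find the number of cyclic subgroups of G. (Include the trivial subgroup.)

19

Group the elements of G by the cyclic subgroup they generate; each cyclic subgroup of order d accounts for φ(d) elements.
Cyclic subgroups by order — order 1: 1; order 2: 15; order 3: 1; order 5: 1; order 15: 1.
Total: 19.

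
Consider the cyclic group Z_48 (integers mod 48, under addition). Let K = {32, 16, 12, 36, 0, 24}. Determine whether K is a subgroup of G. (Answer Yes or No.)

No

Closure fails: 16 + 36 = 4 ∉ K. So K is not a subgroup.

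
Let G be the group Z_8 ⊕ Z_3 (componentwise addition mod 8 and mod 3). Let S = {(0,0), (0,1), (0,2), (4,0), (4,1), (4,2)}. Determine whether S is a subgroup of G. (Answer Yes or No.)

Yes

|S| = 6 divides |G| = 24, consistent with Lagrange.
S contains the identity, every element's inverse is in S, and S is closed under +: it is a subgroup.
In fact S = ⟨(4,1)⟩.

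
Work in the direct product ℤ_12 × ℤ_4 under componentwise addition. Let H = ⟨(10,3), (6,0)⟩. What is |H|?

24

|⟨(10,3)⟩| = 12 and |⟨(6,0)⟩| = 2, so |H| is a multiple of lcm(12, 2) = 12 and divides |G| = 48.
Closing under the operation: H = {(0,0), (0,1), (0,2), (0,3), (2,0), (2,1), (2,2), (2,3), (4,0), (4,1), (4,2), (4,3), (6,0), (6,1), (6,2), (6,3), (8,0), (8,1), (8,2), (8,3), (10,0), (10,1), (10,2), (10,3)}, so |H| = 24.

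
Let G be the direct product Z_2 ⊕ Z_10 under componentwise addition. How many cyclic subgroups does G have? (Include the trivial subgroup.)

8

Each element a generates a cyclic subgroup ⟨a⟩; distinct elements may generate the same one (a cyclic group of order d has φ(d) generators).
Cyclic subgroups by order — order 1: 1; order 2: 3; order 5: 1; order 10: 3.
Total: 8.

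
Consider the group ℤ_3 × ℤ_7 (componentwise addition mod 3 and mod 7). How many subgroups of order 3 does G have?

1

|G| = 21 and 3 | 21, so subgroups of order 3 are possible by Lagrange.
The subgroups of order 3 are: {(0,0), (1,0), (2,0)}.
So G has 1 subgroup of order 3.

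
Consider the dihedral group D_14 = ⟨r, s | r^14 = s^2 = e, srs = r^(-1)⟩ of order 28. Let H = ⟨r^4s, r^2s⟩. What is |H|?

14

|⟨r^4s⟩| = 2 and |⟨r^2s⟩| = 2, so |H| is a multiple of lcm(2, 2) = 2 and divides |G| = 28.
Closing under the operation: H = {e, r^2, r^4, r^6, r^8, r^10, r^12, s, r^2s, r^4s, r^6s, r^8s, r^10s, r^12s}, so |H| = 14.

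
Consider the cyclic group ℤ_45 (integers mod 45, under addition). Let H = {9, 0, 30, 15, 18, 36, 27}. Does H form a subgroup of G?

No

|H| = 7 does not divide |G| = 45, so by Lagrange H is not a subgroup.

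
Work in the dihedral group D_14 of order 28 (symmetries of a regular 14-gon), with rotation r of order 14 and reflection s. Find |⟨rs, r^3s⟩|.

|⟨rs⟩| = 2 and |⟨r^3s⟩| = 2, so |H| is a multiple of lcm(2, 2) = 2 and divides |G| = 28.
Closing under the operation: H = {e, r^2, r^4, r^6, r^8, r^10, r^12, rs, r^3s, r^5s, r^7s, r^9s, r^11s, r^13s}, so |H| = 14.

14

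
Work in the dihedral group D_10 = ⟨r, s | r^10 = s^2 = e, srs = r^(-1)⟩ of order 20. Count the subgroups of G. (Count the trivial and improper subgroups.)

22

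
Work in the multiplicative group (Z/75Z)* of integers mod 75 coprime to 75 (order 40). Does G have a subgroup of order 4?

4 | 40. A subgroup of order 4 is {1, 26, 49, 74}.

Yes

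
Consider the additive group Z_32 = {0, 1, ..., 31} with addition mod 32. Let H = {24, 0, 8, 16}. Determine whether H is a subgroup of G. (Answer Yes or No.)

|H| = 4 divides |G| = 32, consistent with Lagrange.
H contains the identity, every element's inverse is in H, and H is closed under +: it is a subgroup.
In fact H = ⟨8⟩.

Yes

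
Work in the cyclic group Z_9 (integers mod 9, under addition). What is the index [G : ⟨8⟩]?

1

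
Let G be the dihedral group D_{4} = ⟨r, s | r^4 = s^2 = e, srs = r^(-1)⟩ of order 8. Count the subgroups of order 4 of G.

3

|G| = 8 and 4 | 8, so subgroups of order 4 are possible by Lagrange.
The subgroups of order 4 are: {e, r, r^2, r^3}; {e, r^2, s, r^2s}; {e, r^2, rs, r^3s}.
So G has 3 subgroups of order 4.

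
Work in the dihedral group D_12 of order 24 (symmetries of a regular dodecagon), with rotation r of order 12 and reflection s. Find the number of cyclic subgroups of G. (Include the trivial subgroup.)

18

Group the elements of G by the cyclic subgroup they generate; each cyclic subgroup of order d accounts for φ(d) elements.
Cyclic subgroups by order — order 1: 1; order 2: 13; order 3: 1; order 4: 1; order 6: 1; order 12: 1.
Total: 18.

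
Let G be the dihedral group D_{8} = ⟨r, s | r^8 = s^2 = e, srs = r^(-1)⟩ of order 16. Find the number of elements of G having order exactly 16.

0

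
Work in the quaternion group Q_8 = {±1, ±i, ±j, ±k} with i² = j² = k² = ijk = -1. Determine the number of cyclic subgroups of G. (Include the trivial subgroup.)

5

A cyclic subgroup of order d is generated by each of its φ(d) elements of order d, so the cyclic subgroups of order d number (#elements of order d)/φ(d).
Cyclic subgroups by order — order 1: 1; order 2: 1; order 4: 3.
Total: 5.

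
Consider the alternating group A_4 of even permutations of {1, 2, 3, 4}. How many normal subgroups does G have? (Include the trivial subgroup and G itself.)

3

G has 10 subgroups. Checking conjugation-invariance by order — order 1: 1/1 normal; order 2: 0/3 normal; order 3: 0/4 normal; order 4: 1/1 normal; order 12: 1/1 normal.
Total normal subgroups: 3.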